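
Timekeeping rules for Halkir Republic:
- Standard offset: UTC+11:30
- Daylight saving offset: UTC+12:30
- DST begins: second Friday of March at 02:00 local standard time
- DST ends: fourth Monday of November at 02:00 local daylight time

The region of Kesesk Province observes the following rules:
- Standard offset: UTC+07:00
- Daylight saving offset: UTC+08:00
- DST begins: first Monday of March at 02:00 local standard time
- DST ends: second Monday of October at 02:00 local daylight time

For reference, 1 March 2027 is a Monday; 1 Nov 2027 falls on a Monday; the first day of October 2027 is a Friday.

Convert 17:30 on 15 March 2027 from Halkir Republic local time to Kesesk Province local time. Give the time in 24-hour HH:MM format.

1 March 2027 is a Monday, so the first Friday is March 5 and the second is March 12.
1 November 2027 is a Monday, so the first Monday is November 1 and the fourth is November 22.
15 March 2027 lies within the daylight-saving period (12 March – 22 November), so Halkir Republic is on daylight time, UTC+12:30.
17:30 Halkir Republic − 12h30m = 05:00 UTC.
1 March 2027 is a Monday, so the first Monday is March 1.
1 October 2027 is a Friday, so the first Monday is October 4 and the second is October 11.
At the standard offset (UTC+07:00), 05:00 UTC + 7h = 12:00 Kesesk Province standard time.
Daylight saving runs 1 March – 11 October; the standard-time date in Kesesk Province, 15 March 2027, is inside that window, so Kesesk Province is at UTC+08:00.
05:00 UTC + 8h = 13:00 Kesesk Province.

13:00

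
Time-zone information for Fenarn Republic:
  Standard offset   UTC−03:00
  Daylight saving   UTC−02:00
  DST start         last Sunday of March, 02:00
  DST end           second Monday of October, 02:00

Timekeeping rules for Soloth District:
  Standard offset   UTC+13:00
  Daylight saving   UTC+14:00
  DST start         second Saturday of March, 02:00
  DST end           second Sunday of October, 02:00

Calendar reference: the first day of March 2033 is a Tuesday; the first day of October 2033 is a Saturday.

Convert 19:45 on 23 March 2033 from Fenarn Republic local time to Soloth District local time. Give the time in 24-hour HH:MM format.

1 March 2033 is a Tuesday, so Sundays fall on 6, 13, 20, 27; the last is March 27.
1 October 2033 is a Saturday, so the first Monday is October 3 and the second is October 10.
23 March 2033 is outside the daylight-saving period (27 March – 10 October), so Fenarn Republic is on standard time, UTC−03:00.
19:45 Fenarn Republic + 3h = 22:45 UTC.
1 March 2033 is a Tuesday, so the first Saturday is March 5 and the second is March 12.
1 October 2033 is a Saturday, so the first Sunday is October 2 and the second is October 9.
At the standard offset (UTC+13:00), 22:45 UTC + 13h = 11:45 Soloth District standard time (rolling into the next day, 24 March 2033).
The standard-time date in Soloth District, 24 March 2033, lies within the daylight-saving period (12 March – 9 October), so Soloth District is on daylight time, UTC+14:00.
22:45 UTC + 14h = 12:45 Soloth District (rolling into the next day, 24 March 2033).

12:45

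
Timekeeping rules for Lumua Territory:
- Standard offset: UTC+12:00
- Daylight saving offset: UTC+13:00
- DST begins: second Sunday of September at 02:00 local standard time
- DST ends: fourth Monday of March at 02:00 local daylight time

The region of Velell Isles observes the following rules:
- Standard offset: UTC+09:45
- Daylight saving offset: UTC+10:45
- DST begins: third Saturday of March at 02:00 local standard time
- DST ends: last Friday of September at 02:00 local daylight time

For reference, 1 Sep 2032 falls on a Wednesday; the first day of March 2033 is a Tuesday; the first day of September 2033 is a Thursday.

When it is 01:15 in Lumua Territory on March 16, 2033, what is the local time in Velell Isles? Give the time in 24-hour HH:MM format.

1 September 2032 is a Wednesday, so the first Sunday is September 5 and the second is September 12.
1 March 2033 is a Tuesday, so the first Monday is March 7 and the fourth is March 28.
Daylight saving runs 12 September 2032 – 28 March 2033; March 16, 2033 is inside that window, so Lumua Territory is at UTC+13:00.
01:15 Lumua Territory − 13h = 12:15 UTC (rolling into the previous day, 15 March 2033).
1 March 2033 is a Tuesday, so the first Saturday is March 5 and the third is March 19.
1 September 2033 is a Thursday, so Fridays fall on 2, 9, 16, 23, 30; the last is September 30.
At the standard offset (UTC+09:45), 12:15 UTC + 9h45m = 22:00 Velell Isles standard time.
The standard-time date in Velell Isles, March 15, 2033, is outside the daylight-saving period (19 March – 30 September), so Velell Isles is on standard time, UTC+09:45.
12:15 UTC + 9h45m = 22:00 Velell Isles.

22:00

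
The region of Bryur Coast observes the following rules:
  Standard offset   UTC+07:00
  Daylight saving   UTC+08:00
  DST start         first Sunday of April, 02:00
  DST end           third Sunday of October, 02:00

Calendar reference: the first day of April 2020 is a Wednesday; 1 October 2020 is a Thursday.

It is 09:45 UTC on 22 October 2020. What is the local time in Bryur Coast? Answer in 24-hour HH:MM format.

16:45

1 April 2020 is a Wednesday, so the first Sunday is April 5.
1 October 2020 is a Thursday, so the first Sunday is October 4 and the third is October 18.
At the standard offset (UTC+07:00), 09:45 UTC + 7h = 16:45 Bryur Coast standard time.
Daylight saving runs 5 April – 18 October; the standard-time date in Bryur Coast, 22 October 2020, is outside that window, so Bryur Coast is on standard time at UTC+07:00.
09:45 UTC + 7h = 16:45 local.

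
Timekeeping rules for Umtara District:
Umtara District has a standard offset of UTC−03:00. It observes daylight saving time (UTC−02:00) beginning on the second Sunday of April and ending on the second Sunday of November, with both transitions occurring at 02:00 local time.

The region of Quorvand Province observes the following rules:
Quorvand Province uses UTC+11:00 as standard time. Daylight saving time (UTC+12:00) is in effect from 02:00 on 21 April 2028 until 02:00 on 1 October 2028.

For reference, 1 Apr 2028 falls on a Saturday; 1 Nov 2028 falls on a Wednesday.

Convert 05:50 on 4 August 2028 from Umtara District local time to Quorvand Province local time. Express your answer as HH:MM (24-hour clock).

19:50

1 April 2028 is a Saturday, so the first Sunday is April 2 and the second is April 9.
1 November 2028 is a Wednesday, so the first Sunday is November 5 and the second is November 12.
Daylight saving runs 9 April – 12 November; 4 August 2028 is inside that window, so Umtara District is at UTC−02:00.
05:50 Umtara District + 2h = 07:50 UTC.
At the standard offset (UTC+11:00), 07:50 UTC + 11h = 18:50 Quorvand Province standard time.
Daylight saving runs 21 April – 1 October; the standard-time date in Quorvand Province, 4 August 2028, is inside that window, so Quorvand Province is at UTC+12:00.
07:50 UTC + 12h = 19:50 Quorvand Province.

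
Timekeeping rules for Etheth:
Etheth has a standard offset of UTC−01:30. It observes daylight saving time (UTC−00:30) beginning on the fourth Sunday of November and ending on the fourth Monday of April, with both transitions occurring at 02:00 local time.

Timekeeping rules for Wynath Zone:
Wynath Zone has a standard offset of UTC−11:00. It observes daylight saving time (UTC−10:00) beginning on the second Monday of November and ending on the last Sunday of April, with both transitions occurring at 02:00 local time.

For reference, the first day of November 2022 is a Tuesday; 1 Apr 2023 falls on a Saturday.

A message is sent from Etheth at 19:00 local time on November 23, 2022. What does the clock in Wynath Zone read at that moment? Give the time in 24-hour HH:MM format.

10:30

1 November 2022 is a Tuesday, so the first Sunday is November 6 and the fourth is November 27.
1 April 2023 is a Saturday, so the first Monday is April 3 and the fourth is April 24.
November 23, 2022 does not fall between 27 November 2022 and 24 April 2023, so daylight saving is not in effect and Etheth is at UTC−01:30.
19:00 Etheth + 1h30m = 20:30 UTC.
1 November 2022 is a Tuesday, so the first Monday is November 7 and the second is November 14.
1 April 2023 is a Saturday, so Sundays fall on 2, 9, 16, 23, 30; the last is April 30.
At the standard offset (UTC−11:00), 20:30 UTC − 11h = 09:30 Wynath Zone standard time.
The standard-time date in Wynath Zone, November 23, 2022, falls between 14 November 2022 and 30 April 2023, so daylight saving is in effect and Wynath Zone is at UTC−10:00.
20:30 UTC − 10h = 10:30 Wynath Zone.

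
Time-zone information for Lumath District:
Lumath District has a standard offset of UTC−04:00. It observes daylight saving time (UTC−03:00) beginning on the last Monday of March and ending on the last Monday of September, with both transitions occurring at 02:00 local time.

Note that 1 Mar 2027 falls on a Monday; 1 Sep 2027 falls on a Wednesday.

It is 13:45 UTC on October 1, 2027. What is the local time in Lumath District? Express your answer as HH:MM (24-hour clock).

09:45

1 March 2027 is a Monday, so Mondays fall on 1, 8, 15, 22, 29; the last is March 29.
1 September 2027 is a Wednesday, so Mondays fall on 6, 13, 20, 27; the last is September 27.
At the standard offset (UTC−04:00), 13:45 UTC − 4h = 09:45 Lumath District standard time.
The standard-time date in Lumath District, October 1, 2027, does not fall between 29 March and 27 September, so daylight saving is not in effect and Lumath District is at UTC−04:00.
13:45 UTC − 4h = 09:45 local.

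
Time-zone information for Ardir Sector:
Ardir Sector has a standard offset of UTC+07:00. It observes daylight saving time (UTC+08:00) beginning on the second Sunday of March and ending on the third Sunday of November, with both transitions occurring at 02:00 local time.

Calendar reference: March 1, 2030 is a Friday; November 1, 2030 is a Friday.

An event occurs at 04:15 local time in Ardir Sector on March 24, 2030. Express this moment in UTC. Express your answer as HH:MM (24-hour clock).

20:15

1 March 2030 is a Friday, so the first Sunday is March 3 and the second is March 10.
1 November 2030 is a Friday, so the first Sunday is November 3 and the third is November 17.
Daylight saving runs 10 March – 17 November; March 24, 2030 is inside that window, so Ardir Sector is at UTC+08:00.
04:15 local − 8h = 20:15 UTC (rolling into the previous day, 23 March 2030).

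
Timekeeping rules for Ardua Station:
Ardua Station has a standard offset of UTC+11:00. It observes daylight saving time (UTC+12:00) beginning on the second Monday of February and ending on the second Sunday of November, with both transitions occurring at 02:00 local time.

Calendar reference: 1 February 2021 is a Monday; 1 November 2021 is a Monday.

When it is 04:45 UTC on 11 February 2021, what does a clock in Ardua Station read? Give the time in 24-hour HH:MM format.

1 February 2021 is a Monday, so the first Monday is February 1 and the second is February 8.
1 November 2021 is a Monday, so the first Sunday is November 7 and the second is November 14.
At the standard offset (UTC+11:00), 04:45 UTC + 11h = 15:45 Ardua Station standard time.
Daylight saving runs 8 February – 14 November; the standard-time date in Ardua Station, 11 February 2021, is inside that window, so Ardua Station is at UTC+12:00.
04:45 UTC + 12h = 16:45 local.

16:45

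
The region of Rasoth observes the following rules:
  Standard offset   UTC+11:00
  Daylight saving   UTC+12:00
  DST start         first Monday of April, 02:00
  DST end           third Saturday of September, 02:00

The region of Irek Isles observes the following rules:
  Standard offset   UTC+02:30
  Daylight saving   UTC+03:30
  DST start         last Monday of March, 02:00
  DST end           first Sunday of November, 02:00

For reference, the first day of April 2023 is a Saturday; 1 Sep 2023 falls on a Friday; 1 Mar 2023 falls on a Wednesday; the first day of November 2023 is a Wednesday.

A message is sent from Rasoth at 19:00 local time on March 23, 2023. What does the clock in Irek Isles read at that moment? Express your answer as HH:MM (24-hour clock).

10:30

1 April 2023 is a Saturday, so the first Monday is April 3.
1 September 2023 is a Friday, so the first Saturday is September 2 and the third is September 16.
March 23, 2023 is outside the daylight-saving period (3 April – 16 September), so Rasoth is on standard time, UTC+11:00.
19:00 Rasoth − 11h = 08:00 UTC.
1 March 2023 is a Wednesday, so Mondays fall on 6, 13, 20, 27; the last is March 27.
1 November 2023 is a Wednesday, so the first Sunday is November 5.
At the standard offset (UTC+02:30), 08:00 UTC + 2h30m = 10:30 Irek Isles standard time.
Daylight saving runs 27 March – 5 November; the standard-time date in Irek Isles, March 23, 2023, is outside that window, so Irek Isles is on standard time at UTC+02:30.
08:00 UTC + 2h30m = 10:30 Irek Isles.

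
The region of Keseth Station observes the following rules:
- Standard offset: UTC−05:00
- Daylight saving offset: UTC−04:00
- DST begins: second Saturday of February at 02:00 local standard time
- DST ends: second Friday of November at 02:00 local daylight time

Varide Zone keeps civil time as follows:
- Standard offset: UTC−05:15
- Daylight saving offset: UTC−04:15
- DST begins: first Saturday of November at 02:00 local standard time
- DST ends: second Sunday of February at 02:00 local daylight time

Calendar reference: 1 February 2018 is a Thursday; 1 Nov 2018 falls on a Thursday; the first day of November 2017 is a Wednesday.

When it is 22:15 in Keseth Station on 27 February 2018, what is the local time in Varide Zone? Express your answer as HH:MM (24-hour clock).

21:00

1 February 2018 is a Thursday, so the first Saturday is February 3 and the second is February 10.
1 November 2018 is a Thursday, so the first Friday is November 2 and the second is November 9.
Daylight saving runs 10 February – 9 November; 27 February 2018 is inside that window, so Keseth Station is at UTC−04:00.
22:15 Keseth Station + 4h = 02:15 UTC (rolling into the next day, 28 February 2018).
1 November 2017 is a Wednesday, so the first Saturday is November 4.
1 February 2018 is a Thursday, so the first Sunday is February 4 and the second is February 11.
At the standard offset (UTC−05:15), 02:15 UTC − 5h15m = 21:00 Varide Zone standard time (rolling into the previous day, 27 February 2018).
Daylight saving runs 4 November 2017 – 11 February 2018; the standard-time date in Varide Zone, 27 February 2018, is outside that window, so Varide Zone is on standard time at UTC−05:15.
02:15 UTC − 5h15m = 21:00 Varide Zone (rolling into the previous day, 27 February 2018).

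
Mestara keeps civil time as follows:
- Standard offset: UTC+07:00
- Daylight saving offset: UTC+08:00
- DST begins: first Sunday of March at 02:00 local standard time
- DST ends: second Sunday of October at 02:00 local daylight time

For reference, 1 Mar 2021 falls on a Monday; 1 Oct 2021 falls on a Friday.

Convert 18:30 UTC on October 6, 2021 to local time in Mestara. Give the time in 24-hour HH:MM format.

1 March 2021 is a Monday, so the first Sunday is March 7.
1 October 2021 is a Friday, so the first Sunday is October 3 and the second is October 10.
At the standard offset (UTC+07:00), 18:30 UTC + 7h = 01:30 Mestara standard time (rolling into the next day, 7 October 2021).
Daylight saving runs 7 March – 10 October; the standard-time date in Mestara, October 7, 2021, is inside that window, so Mestara is at UTC+08:00.
18:30 UTC + 8h = 02:30 local (rolling into the next day, 7 October 2021).

02:30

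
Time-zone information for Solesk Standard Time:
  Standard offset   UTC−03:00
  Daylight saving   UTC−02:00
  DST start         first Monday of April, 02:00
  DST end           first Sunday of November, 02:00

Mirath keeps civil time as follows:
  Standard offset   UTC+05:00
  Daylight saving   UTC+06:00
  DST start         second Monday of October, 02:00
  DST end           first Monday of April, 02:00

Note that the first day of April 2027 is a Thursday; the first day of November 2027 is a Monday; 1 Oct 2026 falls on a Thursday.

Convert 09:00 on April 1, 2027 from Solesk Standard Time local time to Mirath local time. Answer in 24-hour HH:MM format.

1 April 2027 is a Thursday, so the first Monday is April 5.
1 November 2027 is a Monday, so the first Sunday is November 7.
April 1, 2027 does not fall between 5 April and 7 November, so daylight saving is not in effect and Solesk Standard Time is at UTC−03:00.
09:00 Solesk Standard Time + 3h = 12:00 UTC.
1 October 2026 is a Thursday, so the first Monday is October 5 and the second is October 12.
1 April 2027 is a Thursday, so the first Monday is April 5.
At the standard offset (UTC+05:00), 12:00 UTC + 5h = 17:00 Mirath standard time.
The standard-time date in Mirath, April 1, 2027, falls between 12 October 2026 and 5 April 2027, so daylight saving is in effect and Mirath is at UTC+06:00.
12:00 UTC + 6h = 18:00 Mirath.

18:00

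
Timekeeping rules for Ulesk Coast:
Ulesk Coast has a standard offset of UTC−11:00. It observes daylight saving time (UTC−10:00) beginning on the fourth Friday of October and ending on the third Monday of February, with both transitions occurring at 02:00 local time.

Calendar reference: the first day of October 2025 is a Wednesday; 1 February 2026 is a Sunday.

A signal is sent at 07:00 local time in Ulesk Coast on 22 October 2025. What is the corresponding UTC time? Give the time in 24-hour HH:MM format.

18:00

1 October 2025 is a Wednesday, so the first Friday is October 3 and the fourth is October 24.
1 February 2026 is a Sunday, so the first Monday is February 2 and the third is February 16.
22 October 2025 does not fall between 24 October 2025 and 16 February 2026, so daylight saving is not in effect and Ulesk Coast is at UTC−11:00.
07:00 local + 11h = 18:00 UTC.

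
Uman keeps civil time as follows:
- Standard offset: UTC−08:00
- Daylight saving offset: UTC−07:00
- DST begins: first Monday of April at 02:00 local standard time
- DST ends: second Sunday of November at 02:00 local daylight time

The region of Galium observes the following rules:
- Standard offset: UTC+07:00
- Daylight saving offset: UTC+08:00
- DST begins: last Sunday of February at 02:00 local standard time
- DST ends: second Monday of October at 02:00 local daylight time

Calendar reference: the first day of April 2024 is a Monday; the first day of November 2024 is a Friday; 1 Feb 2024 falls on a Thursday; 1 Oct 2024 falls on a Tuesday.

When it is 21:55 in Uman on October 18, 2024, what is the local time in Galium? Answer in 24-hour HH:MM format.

11:55

1 April 2024 is a Monday, so the first Monday is April 1.
1 November 2024 is a Friday, so the first Sunday is November 3 and the second is November 10.
October 18, 2024 lies within the daylight-saving period (1 April – 10 November), so Uman is on daylight time, UTC−07:00.
21:55 Uman + 7h = 04:55 UTC (rolling into the next day, 19 October 2024).
1 February 2024 is a Thursday, so Sundays fall on 4, 11, 18, 25; the last is February 25.
1 October 2024 is a Tuesday, so the first Monday is October 7 and the second is October 14.
At the standard offset (UTC+07:00), 04:55 UTC + 7h = 11:55 Galium standard time.
The standard-time date in Galium, October 19, 2024, does not fall between 25 February and 14 October, so daylight saving is not in effect and Galium is at UTC+07:00.
04:55 UTC + 7h = 11:55 Galium.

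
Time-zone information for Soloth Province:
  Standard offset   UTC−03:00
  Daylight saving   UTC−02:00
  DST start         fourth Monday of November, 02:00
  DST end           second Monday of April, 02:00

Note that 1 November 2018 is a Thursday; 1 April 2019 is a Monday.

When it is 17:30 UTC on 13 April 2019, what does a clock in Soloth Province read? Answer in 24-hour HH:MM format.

1 November 2018 is a Thursday, so the first Monday is November 5 and the fourth is November 26.
1 April 2019 is a Monday, so the first Monday is April 1 and the second is April 8.
At the standard offset (UTC−03:00), 17:30 UTC − 3h = 14:30 Soloth Province standard time.
Daylight saving runs 26 November 2018 – 8 April 2019; the standard-time date in Soloth Province, 13 April 2019, is outside that window, so Soloth Province is on standard time at UTC−03:00.
17:30 UTC − 3h = 14:30 local.

14:30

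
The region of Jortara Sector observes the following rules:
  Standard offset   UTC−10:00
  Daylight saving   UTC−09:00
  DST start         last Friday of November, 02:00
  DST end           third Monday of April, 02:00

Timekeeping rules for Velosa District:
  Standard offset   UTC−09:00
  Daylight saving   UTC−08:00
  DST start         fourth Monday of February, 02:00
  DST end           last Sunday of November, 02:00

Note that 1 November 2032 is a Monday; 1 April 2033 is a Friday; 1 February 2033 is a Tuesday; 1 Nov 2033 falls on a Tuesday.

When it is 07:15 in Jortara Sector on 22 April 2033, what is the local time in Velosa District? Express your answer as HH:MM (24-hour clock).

1 November 2032 is a Monday, so Fridays fall on 5, 12, 19, 26; the last is November 26.
1 April 2033 is a Friday, so the first Monday is April 4 and the third is April 18.
Daylight saving runs 26 November 2032 – 18 April 2033; 22 April 2033 is outside that window, so Jortara Sector is on standard time at UTC−10:00.
07:15 Jortara Sector + 10h = 17:15 UTC.
1 February 2033 is a Tuesday, so the first Monday is February 7 and the fourth is February 28.
1 November 2033 is a Tuesday, so Sundays fall on 6, 13, 20, 27; the last is November 27.
At the standard offset (UTC−09:00), 17:15 UTC − 9h = 08:15 Velosa District standard time.
The standard-time date in Velosa District, 22 April 2033, falls between 28 February and 27 November, so daylight saving is in effect and Velosa District is at UTC−08:00.
17:15 UTC − 8h = 09:15 Velosa District.

09:15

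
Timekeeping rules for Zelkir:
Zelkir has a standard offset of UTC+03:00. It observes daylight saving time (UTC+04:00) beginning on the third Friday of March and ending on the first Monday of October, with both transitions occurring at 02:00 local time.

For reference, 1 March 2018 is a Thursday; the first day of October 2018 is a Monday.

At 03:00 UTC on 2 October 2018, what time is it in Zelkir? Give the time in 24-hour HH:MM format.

1 March 2018 is a Thursday, so the first Friday is March 2 and the third is March 16.
1 October 2018 is a Monday, so the first Monday is October 1.
At the standard offset (UTC+03:00), 03:00 UTC + 3h = 06:00 Zelkir standard time.
Daylight saving runs 16 March – 1 October; the standard-time date in Zelkir, 2 October 2018, is outside that window, so Zelkir is on standard time at UTC+03:00.
03:00 UTC + 3h = 06:00 local.

06:00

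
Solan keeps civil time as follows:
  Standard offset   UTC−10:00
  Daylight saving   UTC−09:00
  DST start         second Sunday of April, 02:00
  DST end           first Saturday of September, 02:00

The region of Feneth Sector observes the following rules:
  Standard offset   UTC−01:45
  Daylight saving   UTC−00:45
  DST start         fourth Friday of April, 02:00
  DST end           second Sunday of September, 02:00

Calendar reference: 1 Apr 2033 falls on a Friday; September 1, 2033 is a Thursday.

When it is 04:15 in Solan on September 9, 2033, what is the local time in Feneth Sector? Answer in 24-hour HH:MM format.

13:30

1 April 2033 is a Friday, so the first Sunday is April 3 and the second is April 10.
1 September 2033 is a Thursday, so the first Saturday is September 3.
September 9, 2033 is outside the daylight-saving period (10 April – 3 September), so Solan is on standard time, UTC−10:00.
04:15 Solan + 10h = 14:15 UTC.
1 April 2033 is a Friday, so the first Friday is April 1 and the fourth is April 22.
1 September 2033 is a Thursday, so the first Sunday is September 4 and the second is September 11.
At the standard offset (UTC−01:45), 14:15 UTC − 1h45m = 12:30 Feneth Sector standard time.
The standard-time date in Feneth Sector, September 9, 2033, lies within the daylight-saving period (22 April – 11 September), so Feneth Sector is on daylight time, UTC−00:45.
14:15 UTC − 0h45m = 13:30 Feneth Sector.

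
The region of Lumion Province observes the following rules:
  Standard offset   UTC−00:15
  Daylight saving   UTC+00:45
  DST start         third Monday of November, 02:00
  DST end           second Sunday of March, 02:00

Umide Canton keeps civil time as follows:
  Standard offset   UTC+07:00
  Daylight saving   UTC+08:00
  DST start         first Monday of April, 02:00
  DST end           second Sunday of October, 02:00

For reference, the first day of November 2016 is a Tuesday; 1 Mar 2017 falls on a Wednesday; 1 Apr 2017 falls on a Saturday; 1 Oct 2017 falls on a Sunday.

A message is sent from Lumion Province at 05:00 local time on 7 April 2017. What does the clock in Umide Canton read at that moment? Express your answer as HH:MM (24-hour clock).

13:15

1 November 2016 is a Tuesday, so the first Monday is November 7 and the third is November 21.
1 March 2017 is a Wednesday, so the first Sunday is March 5 and the second is March 12.
Daylight saving runs 21 November 2016 – 12 March 2017; 7 April 2017 is outside that window, so Lumion Province is on standard time at UTC−00:15.
05:00 Lumion Province + 0h15m = 05:15 UTC.
1 April 2017 is a Saturday, so the first Monday is April 3.
1 October 2017 is a Sunday, so the first Sunday is October 1 and the second is October 8.
At the standard offset (UTC+07:00), 05:15 UTC + 7h = 12:15 Umide Canton standard time.
The standard-time date in Umide Canton, 7 April 2017, falls between 3 April and 8 October, so daylight saving is in effect and Umide Canton is at UTC+08:00.
05:15 UTC + 8h = 13:15 Umide Canton.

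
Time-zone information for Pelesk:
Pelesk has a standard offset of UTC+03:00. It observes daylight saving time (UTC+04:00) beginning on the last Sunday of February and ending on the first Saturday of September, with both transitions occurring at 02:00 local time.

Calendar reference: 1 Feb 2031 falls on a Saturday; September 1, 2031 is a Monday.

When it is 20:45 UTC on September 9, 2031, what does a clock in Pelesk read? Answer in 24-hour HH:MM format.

1 February 2031 is a Saturday, so Sundays fall on 2, 9, 16, 23; the last is February 23.
1 September 2031 is a Monday, so the first Saturday is September 6.
At the standard offset (UTC+03:00), 20:45 UTC + 3h = 23:45 Pelesk standard time.
Daylight saving runs 23 February – 6 September; the standard-time date in Pelesk, September 9, 2031, is outside that window, so Pelesk is on standard time at UTC+03:00.
20:45 UTC + 3h = 23:45 local.

23:45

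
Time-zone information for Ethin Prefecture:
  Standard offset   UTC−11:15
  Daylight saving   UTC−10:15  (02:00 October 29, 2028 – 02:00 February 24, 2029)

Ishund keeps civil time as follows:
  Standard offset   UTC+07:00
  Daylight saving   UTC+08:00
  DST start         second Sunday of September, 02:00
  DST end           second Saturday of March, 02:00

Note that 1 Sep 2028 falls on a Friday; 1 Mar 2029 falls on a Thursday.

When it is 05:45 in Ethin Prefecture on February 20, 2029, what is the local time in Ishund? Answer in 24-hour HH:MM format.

February 20, 2029 lies within the daylight-saving period (29 October 2028 – 24 February 2029), so Ethin Prefecture is on daylight time, UTC−10:15.
05:45 Ethin Prefecture + 10h15m = 16:00 UTC.
1 September 2028 is a Friday, so the first Sunday is September 3 and the second is September 10.
1 March 2029 is a Thursday, so the first Saturday is March 3 and the second is March 10.
At the standard offset (UTC+07:00), 16:00 UTC + 7h = 23:00 Ishund standard time.
The standard-time date in Ishund, February 20, 2029, lies within the daylight-saving period (10 September 2028 – 10 March 2029), so Ishund is on daylight time, UTC+08:00.
16:00 UTC + 8h = 00:00 Ishund (rolling into the next day, 21 February 2029).

00:00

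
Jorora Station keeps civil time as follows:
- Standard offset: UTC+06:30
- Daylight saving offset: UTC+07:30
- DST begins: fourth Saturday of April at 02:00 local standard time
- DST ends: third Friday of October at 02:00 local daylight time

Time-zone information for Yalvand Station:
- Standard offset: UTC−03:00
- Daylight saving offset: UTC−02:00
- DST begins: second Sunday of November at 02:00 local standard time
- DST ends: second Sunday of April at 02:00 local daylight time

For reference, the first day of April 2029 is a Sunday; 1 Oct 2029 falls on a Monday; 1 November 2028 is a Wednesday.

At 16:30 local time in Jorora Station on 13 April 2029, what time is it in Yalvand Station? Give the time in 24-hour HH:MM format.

1 April 2029 is a Sunday, so the first Saturday is April 7 and the fourth is April 28.
1 October 2029 is a Monday, so the first Friday is October 5 and the third is October 19.
Daylight saving runs 28 April – 19 October; 13 April 2029 is outside that window, so Jorora Station is on standard time at UTC+06:30.
16:30 Jorora Station − 6h30m = 10:00 UTC.
1 November 2028 is a Wednesday, so the first Sunday is November 5 and the second is November 12.
1 April 2029 is a Sunday, so the first Sunday is April 1 and the second is April 8.
At the standard offset (UTC−03:00), 10:00 UTC − 3h = 07:00 Yalvand Station standard time.
The standard-time date in Yalvand Station, 13 April 2029, does not fall between 12 November 2028 and 8 April 2029, so daylight saving is not in effect and Yalvand Station is at UTC−03:00.
10:00 UTC − 3h = 07:00 Yalvand Station.

07:00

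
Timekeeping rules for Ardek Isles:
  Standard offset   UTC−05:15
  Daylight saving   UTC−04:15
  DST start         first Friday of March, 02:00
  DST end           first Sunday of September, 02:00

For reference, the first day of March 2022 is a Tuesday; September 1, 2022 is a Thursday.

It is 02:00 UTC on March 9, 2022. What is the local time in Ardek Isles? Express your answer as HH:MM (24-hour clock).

1 March 2022 is a Tuesday, so the first Friday is March 4.
1 September 2022 is a Thursday, so the first Sunday is September 4.
At the standard offset (UTC−05:15), 02:00 UTC − 5h15m = 20:45 Ardek Isles standard time (rolling into the previous day, 8 March 2022).
The standard-time date in Ardek Isles, March 8, 2022, lies within the daylight-saving period (4 March – 4 September), so Ardek Isles is on daylight time, UTC−04:15.
02:00 UTC − 4h15m = 21:45 local (rolling into the previous day, 8 March 2022).

21:45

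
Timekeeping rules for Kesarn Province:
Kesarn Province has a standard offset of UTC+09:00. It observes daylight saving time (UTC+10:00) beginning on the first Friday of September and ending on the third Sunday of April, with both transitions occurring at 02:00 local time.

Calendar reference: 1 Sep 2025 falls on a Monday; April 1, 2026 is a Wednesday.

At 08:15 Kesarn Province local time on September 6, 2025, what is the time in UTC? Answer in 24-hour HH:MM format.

1 September 2025 is a Monday, so the first Friday is September 5.
1 April 2026 is a Wednesday, so the first Sunday is April 5 and the third is April 19.
September 6, 2025 lies within the daylight-saving period (5 September 2025 – 19 April 2026), so Kesarn Province is on daylight time, UTC+10:00.
08:15 local − 10h = 22:15 UTC (rolling into the previous day, 5 September 2025).

22:15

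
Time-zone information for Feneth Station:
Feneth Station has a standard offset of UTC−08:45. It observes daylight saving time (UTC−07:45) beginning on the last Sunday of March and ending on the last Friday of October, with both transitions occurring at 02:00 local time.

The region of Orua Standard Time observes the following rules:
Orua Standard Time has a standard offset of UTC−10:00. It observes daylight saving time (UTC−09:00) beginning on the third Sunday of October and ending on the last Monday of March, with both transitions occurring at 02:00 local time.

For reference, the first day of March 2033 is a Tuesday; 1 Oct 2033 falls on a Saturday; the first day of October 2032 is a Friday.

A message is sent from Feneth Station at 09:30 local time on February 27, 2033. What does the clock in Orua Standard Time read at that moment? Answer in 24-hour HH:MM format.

09:15

1 March 2033 is a Tuesday, so Sundays fall on 6, 13, 20, 27; the last is March 27.
1 October 2033 is a Saturday, so Fridays fall on 7, 14, 21, 28; the last is October 28.
February 27, 2033 does not fall between 27 March and 28 October, so daylight saving is not in effect and Feneth Station is at UTC−08:45.
09:30 Feneth Station + 8h45m = 18:15 UTC.
1 October 2032 is a Friday, so the first Sunday is October 3 and the third is October 17.
1 March 2033 is a Tuesday, so Mondays fall on 7, 14, 21, 28; the last is March 28.
At the standard offset (UTC−10:00), 18:15 UTC − 10h = 08:15 Orua Standard Time standard time.
The standard-time date in Orua Standard Time, February 27, 2033, falls between 17 October 2032 and 28 March 2033, so daylight saving is in effect and Orua Standard Time is at UTC−09:00.
18:15 UTC − 9h = 09:15 Orua Standard Time.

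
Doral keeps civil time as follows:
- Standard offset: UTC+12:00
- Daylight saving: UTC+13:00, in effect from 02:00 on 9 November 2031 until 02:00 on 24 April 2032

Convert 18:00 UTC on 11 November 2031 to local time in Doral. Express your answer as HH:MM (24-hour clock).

At the standard offset (UTC+12:00), 18:00 UTC + 12h = 06:00 Doral standard time (rolling into the next day, 12 November 2031).
The standard-time date in Doral, 12 November 2031, falls between 9 November 2031 and 24 April 2032, so daylight saving is in effect and Doral is at UTC+13:00.
18:00 UTC + 13h = 07:00 local (rolling into the next day, 12 November 2031).

07:00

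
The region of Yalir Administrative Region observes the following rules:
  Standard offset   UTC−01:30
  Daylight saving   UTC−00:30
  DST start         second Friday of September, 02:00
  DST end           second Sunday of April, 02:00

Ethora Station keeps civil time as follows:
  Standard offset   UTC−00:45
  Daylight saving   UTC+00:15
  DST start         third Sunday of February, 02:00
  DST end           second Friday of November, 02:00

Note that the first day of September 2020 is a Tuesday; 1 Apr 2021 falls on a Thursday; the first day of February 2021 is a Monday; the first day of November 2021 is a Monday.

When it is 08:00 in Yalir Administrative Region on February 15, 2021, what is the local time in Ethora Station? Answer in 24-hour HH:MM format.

1 September 2020 is a Tuesday, so the first Friday is September 4 and the second is September 11.
1 April 2021 is a Thursday, so the first Sunday is April 4 and the second is April 11.
February 15, 2021 falls between 11 September 2020 and 11 April 2021, so daylight saving is in effect and Yalir Administrative Region is at UTC−00:30.
08:00 Yalir Administrative Region + 0h30m = 08:30 UTC.
1 February 2021 is a Monday, so the first Sunday is February 7 and the third is February 21.
1 November 2021 is a Monday, so the first Friday is November 5 and the second is November 12.
At the standard offset (UTC−00:45), 08:30 UTC − 0h45m = 07:45 Ethora Station standard time.
Daylight saving runs 21 February – 12 November; the standard-time date in Ethora Station, February 15, 2021, is outside that window, so Ethora Station is on standard time at UTC−00:45.
08:30 UTC − 0h45m = 07:45 Ethora Station.

07:45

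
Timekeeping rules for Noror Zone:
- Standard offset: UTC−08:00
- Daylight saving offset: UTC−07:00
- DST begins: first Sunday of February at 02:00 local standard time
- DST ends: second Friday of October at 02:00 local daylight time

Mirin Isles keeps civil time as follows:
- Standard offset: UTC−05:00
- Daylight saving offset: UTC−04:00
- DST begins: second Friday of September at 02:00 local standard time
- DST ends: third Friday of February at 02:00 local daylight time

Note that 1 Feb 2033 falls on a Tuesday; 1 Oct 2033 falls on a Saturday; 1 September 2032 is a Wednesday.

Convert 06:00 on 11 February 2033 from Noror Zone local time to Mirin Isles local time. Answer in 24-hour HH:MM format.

09:00

1 February 2033 is a Tuesday, so the first Sunday is February 6.
1 October 2033 is a Saturday, so the first Friday is October 7 and the second is October 14.
Daylight saving runs 6 February – 14 October; 11 February 2033 is inside that window, so Noror Zone is at UTC−07:00.
06:00 Noror Zone + 7h = 13:00 UTC.
1 September 2032 is a Wednesday, so the first Friday is September 3 and the second is September 10.
1 February 2033 is a Tuesday, so the first Friday is February 4 and the third is February 18.
At the standard offset (UTC−05:00), 13:00 UTC − 5h = 08:00 Mirin Isles standard time.
The standard-time date in Mirin Isles, 11 February 2033, falls between 10 September 2032 and 18 February 2033, so daylight saving is in effect and Mirin Isles is at UTC−04:00.
13:00 UTC − 4h = 09:00 Mirin Isles.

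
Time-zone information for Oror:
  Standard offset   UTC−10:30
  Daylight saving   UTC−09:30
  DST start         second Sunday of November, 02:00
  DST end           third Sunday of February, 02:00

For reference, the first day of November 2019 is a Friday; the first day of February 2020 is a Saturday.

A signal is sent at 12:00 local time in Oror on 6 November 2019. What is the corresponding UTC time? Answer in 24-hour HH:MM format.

22:30

1 November 2019 is a Friday, so the first Sunday is November 3 and the second is November 10.
1 February 2020 is a Saturday, so the first Sunday is February 2 and the third is February 16.
6 November 2019 is outside the daylight-saving period (10 November 2019 – 16 February 2020), so Oror is on standard time, UTC−10:30.
12:00 local + 10h30m = 22:30 UTC.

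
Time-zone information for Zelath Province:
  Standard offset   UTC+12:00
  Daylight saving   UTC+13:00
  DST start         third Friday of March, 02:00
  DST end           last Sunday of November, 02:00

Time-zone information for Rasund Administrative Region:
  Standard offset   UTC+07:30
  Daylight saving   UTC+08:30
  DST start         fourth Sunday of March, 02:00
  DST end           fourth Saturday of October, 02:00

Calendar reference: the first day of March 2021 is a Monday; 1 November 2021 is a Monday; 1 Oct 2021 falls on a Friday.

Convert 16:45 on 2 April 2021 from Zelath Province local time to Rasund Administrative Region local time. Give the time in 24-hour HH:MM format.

12:15

1 March 2021 is a Monday, so the first Friday is March 5 and the third is March 19.
1 November 2021 is a Monday, so Sundays fall on 7, 14, 21, 28; the last is November 28.
2 April 2021 lies within the daylight-saving period (19 March – 28 November), so Zelath Province is on daylight time, UTC+13:00.
16:45 Zelath Province − 13h = 03:45 UTC.
1 March 2021 is a Monday, so the first Sunday is March 7 and the fourth is March 28.
1 October 2021 is a Friday, so the first Saturday is October 2 and the fourth is October 23.
At the standard offset (UTC+07:30), 03:45 UTC + 7h30m = 11:15 Rasund Administrative Region standard time.
The standard-time date in Rasund Administrative Region, 2 April 2021, lies within the daylight-saving period (28 March – 23 October), so Rasund Administrative Region is on daylight time, UTC+08:30.
03:45 UTC + 8h30m = 12:15 Rasund Administrative Region.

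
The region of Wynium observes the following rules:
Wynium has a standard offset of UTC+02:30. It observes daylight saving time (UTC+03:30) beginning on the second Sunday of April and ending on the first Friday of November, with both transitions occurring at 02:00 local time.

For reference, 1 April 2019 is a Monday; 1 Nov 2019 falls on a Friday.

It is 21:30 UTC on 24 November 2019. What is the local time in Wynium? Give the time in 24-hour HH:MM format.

1 April 2019 is a Monday, so the first Sunday is April 7 and the second is April 14.
1 November 2019 is a Friday, so the first Friday is November 1.
At the standard offset (UTC+02:30), 21:30 UTC + 2h30m = 00:00 Wynium standard time (rolling into the next day, 25 November 2019).
The standard-time date in Wynium, 25 November 2019, is outside the daylight-saving period (14 April – 1 November), so Wynium is on standard time, UTC+02:30.
21:30 UTC + 2h30m = 00:00 local (rolling into the next day, 25 November 2019).

00:00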